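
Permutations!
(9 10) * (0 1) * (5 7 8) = (0 1)(5 7 8)(9 10) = [1, 0, 2, 3, 4, 7, 6, 8, 5, 10, 9]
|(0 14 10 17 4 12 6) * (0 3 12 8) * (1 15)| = 6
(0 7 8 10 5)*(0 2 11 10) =[7, 1, 11, 3, 4, 2, 6, 8, 0, 9, 5, 10] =(0 7 8)(2 11 10 5)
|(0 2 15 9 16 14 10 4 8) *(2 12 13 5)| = 12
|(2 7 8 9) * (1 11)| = |(1 11)(2 7 8 9)| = 4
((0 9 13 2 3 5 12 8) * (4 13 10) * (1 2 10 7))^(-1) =((0 9 7 1 2 3 5 12 8)(4 13 10))^(-1) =(0 8 12 5 3 2 1 7 9)(4 10 13)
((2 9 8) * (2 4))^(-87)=(2 9 8 4)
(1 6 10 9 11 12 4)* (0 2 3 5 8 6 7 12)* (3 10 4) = (0 2 10 9 11)(1 7 12 3 5 8 6 4) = [2, 7, 10, 5, 1, 8, 4, 12, 6, 11, 9, 0, 3]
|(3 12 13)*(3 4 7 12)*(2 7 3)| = |(2 7 12 13 4 3)| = 6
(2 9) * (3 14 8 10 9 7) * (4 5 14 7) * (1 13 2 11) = [0, 13, 4, 7, 5, 14, 6, 3, 10, 11, 9, 1, 12, 2, 8] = (1 13 2 4 5 14 8 10 9 11)(3 7)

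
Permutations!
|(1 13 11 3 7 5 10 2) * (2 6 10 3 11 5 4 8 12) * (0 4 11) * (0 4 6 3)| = 13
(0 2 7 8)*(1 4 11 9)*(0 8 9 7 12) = (0 2 12)(1 4 11 7 9) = [2, 4, 12, 3, 11, 5, 6, 9, 8, 1, 10, 7, 0]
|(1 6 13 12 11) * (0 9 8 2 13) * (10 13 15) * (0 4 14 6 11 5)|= 18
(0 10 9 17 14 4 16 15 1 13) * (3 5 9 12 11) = (0 10 12 11 3 5 9 17 14 4 16 15 1 13) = [10, 13, 2, 5, 16, 9, 6, 7, 8, 17, 12, 3, 11, 0, 4, 1, 15, 14]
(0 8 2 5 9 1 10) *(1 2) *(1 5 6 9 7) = (0 8 5 7 1 10)(2 6 9) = [8, 10, 6, 3, 4, 7, 9, 1, 5, 2, 0]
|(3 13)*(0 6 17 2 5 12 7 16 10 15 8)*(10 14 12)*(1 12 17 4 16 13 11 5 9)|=18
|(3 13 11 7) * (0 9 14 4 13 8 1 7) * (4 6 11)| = 20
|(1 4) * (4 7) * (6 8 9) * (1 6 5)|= 7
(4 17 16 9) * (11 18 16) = (4 17 11 18 16 9) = [0, 1, 2, 3, 17, 5, 6, 7, 8, 4, 10, 18, 12, 13, 14, 15, 9, 11, 16]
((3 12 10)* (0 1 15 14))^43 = ((0 1 15 14)(3 12 10))^43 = (0 14 15 1)(3 12 10)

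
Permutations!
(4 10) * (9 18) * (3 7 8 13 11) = [0, 1, 2, 7, 10, 5, 6, 8, 13, 18, 4, 3, 12, 11, 14, 15, 16, 17, 9] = (3 7 8 13 11)(4 10)(9 18)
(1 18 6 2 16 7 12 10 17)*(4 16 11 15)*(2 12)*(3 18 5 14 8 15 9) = (1 5 14 8 15 4 16 7 2 11 9 3 18 6 12 10 17) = [0, 5, 11, 18, 16, 14, 12, 2, 15, 3, 17, 9, 10, 13, 8, 4, 7, 1, 6]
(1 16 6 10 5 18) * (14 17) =(1 16 6 10 5 18)(14 17) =[0, 16, 2, 3, 4, 18, 10, 7, 8, 9, 5, 11, 12, 13, 17, 15, 6, 14, 1]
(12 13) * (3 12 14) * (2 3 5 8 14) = (2 3 12 13)(5 8 14) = [0, 1, 3, 12, 4, 8, 6, 7, 14, 9, 10, 11, 13, 2, 5]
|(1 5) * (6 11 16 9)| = 4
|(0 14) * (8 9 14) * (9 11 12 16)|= |(0 8 11 12 16 9 14)|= 7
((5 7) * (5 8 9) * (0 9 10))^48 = ((0 9 5 7 8 10))^48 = (10)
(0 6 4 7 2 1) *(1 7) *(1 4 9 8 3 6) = [1, 0, 7, 6, 4, 5, 9, 2, 3, 8] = (0 1)(2 7)(3 6 9 8)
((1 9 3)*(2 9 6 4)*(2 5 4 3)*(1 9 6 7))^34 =(2 3)(6 9)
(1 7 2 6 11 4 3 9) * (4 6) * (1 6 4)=(1 7 2)(3 9 6 11 4)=[0, 7, 1, 9, 3, 5, 11, 2, 8, 6, 10, 4]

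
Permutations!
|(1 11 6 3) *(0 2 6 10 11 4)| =6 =|(0 2 6 3 1 4)(10 11)|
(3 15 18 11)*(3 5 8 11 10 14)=(3 15 18 10 14)(5 8 11)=[0, 1, 2, 15, 4, 8, 6, 7, 11, 9, 14, 5, 12, 13, 3, 18, 16, 17, 10]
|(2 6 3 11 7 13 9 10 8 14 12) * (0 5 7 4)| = |(0 5 7 13 9 10 8 14 12 2 6 3 11 4)| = 14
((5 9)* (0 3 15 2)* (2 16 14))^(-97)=((0 3 15 16 14 2)(5 9))^(-97)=(0 2 14 16 15 3)(5 9)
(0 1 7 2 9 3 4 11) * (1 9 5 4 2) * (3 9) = (0 3 2 5 4 11)(1 7) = [3, 7, 5, 2, 11, 4, 6, 1, 8, 9, 10, 0]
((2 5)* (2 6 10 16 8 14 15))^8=(16)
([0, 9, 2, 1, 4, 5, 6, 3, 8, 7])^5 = [0, 9, 2, 1, 4, 5, 6, 3, 8, 7]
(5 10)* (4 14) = (4 14)(5 10) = [0, 1, 2, 3, 14, 10, 6, 7, 8, 9, 5, 11, 12, 13, 4]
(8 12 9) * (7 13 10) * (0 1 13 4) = (0 1 13 10 7 4)(8 12 9) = [1, 13, 2, 3, 0, 5, 6, 4, 12, 8, 7, 11, 9, 10]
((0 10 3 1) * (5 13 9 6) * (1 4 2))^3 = (0 4)(1 3)(2 10)(5 6 9 13)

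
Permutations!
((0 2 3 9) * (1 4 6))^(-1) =(0 9 3 2)(1 6 4)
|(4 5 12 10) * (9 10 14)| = 6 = |(4 5 12 14 9 10)|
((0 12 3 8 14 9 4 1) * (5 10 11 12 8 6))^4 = ((0 8 14 9 4 1)(3 6 5 10 11 12))^4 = (0 4 14)(1 9 8)(3 11 5)(6 12 10)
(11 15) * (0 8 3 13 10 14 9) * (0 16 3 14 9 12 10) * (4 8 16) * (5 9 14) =(0 16 3 13)(4 8 5 9)(10 14 12)(11 15) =[16, 1, 2, 13, 8, 9, 6, 7, 5, 4, 14, 15, 10, 0, 12, 11, 3]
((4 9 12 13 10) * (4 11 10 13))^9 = (13)(10 11)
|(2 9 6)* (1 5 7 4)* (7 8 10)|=6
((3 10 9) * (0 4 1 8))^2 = (0 1)(3 9 10)(4 8)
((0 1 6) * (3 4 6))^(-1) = (0 6 4 3 1)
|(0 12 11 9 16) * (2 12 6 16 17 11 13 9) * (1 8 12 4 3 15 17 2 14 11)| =30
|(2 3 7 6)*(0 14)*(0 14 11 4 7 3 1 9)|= |(14)(0 11 4 7 6 2 1 9)|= 8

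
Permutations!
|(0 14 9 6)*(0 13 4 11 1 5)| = |(0 14 9 6 13 4 11 1 5)| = 9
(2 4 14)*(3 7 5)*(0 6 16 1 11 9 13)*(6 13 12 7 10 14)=[13, 11, 4, 10, 6, 3, 16, 5, 8, 12, 14, 9, 7, 0, 2, 15, 1]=(0 13)(1 11 9 12 7 5 3 10 14 2 4 6 16)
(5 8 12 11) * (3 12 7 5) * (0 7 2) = (0 7 5 8 2)(3 12 11) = [7, 1, 0, 12, 4, 8, 6, 5, 2, 9, 10, 3, 11]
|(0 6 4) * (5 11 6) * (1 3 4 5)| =|(0 1 3 4)(5 11 6)| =12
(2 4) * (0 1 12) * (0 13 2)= (0 1 12 13 2 4)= [1, 12, 4, 3, 0, 5, 6, 7, 8, 9, 10, 11, 13, 2]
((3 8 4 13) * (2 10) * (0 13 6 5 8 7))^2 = (0 3)(4 5)(6 8)(7 13)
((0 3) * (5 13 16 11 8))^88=(5 11 13 8 16)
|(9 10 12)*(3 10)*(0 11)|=|(0 11)(3 10 12 9)|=4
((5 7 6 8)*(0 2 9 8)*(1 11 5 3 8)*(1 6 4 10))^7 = (0 6 9 2)(1 11 5 7 4 10)(3 8)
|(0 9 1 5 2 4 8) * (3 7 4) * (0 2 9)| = 15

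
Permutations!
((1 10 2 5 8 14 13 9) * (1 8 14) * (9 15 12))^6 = (1 15 2 9 14)(5 8 13 10 12)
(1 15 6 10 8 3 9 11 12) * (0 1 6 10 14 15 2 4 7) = [1, 2, 4, 9, 7, 5, 14, 0, 3, 11, 8, 12, 6, 13, 15, 10] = (0 1 2 4 7)(3 9 11 12 6 14 15 10 8)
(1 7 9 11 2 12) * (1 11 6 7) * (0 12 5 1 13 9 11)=(0 12)(1 13 9 6 7 11 2 5)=[12, 13, 5, 3, 4, 1, 7, 11, 8, 6, 10, 2, 0, 9]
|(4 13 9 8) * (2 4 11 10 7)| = |(2 4 13 9 8 11 10 7)| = 8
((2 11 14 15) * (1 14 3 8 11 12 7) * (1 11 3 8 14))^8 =((2 12 7 11 8 3 14 15))^8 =(15)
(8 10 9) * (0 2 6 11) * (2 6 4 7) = (0 6 11)(2 4 7)(8 10 9) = [6, 1, 4, 3, 7, 5, 11, 2, 10, 8, 9, 0]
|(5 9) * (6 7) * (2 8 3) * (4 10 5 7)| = |(2 8 3)(4 10 5 9 7 6)| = 6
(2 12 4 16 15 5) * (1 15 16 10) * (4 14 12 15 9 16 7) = [0, 9, 15, 3, 10, 2, 6, 4, 8, 16, 1, 11, 14, 13, 12, 5, 7] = (1 9 16 7 4 10)(2 15 5)(12 14)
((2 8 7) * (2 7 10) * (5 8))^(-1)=((2 5 8 10))^(-1)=(2 10 8 5)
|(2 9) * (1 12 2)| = 4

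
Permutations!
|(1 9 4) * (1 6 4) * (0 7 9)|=4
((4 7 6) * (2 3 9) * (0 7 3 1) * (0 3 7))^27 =((1 3 9 2)(4 7 6))^27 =(1 2 9 3)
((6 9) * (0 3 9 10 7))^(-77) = (0 3 9 6 10 7)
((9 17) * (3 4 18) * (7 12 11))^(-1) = (3 18 4)(7 11 12)(9 17)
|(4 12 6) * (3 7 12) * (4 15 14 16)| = |(3 7 12 6 15 14 16 4)| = 8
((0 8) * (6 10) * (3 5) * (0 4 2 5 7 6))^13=(0 5 10 2 6 4 7 8 3)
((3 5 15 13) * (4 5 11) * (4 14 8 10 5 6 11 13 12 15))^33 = ((3 13)(4 6 11 14 8 10 5)(12 15))^33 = (3 13)(4 10 14 6 5 8 11)(12 15)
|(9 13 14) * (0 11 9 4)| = |(0 11 9 13 14 4)| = 6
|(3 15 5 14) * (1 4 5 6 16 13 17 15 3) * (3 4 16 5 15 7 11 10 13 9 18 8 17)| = 16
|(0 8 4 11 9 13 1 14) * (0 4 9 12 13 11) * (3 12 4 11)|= |(0 8 9 3 12 13 1 14 11 4)|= 10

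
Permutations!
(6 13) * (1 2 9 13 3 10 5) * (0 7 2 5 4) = (0 7 2 9 13 6 3 10 4)(1 5) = [7, 5, 9, 10, 0, 1, 3, 2, 8, 13, 4, 11, 12, 6]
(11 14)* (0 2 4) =(0 2 4)(11 14) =[2, 1, 4, 3, 0, 5, 6, 7, 8, 9, 10, 14, 12, 13, 11]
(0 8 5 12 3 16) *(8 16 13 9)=(0 16)(3 13 9 8 5 12)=[16, 1, 2, 13, 4, 12, 6, 7, 5, 8, 10, 11, 3, 9, 14, 15, 0]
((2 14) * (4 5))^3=(2 14)(4 5)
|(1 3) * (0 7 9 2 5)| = 10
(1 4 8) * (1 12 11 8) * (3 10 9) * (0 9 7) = (0 9 3 10 7)(1 4)(8 12 11) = [9, 4, 2, 10, 1, 5, 6, 0, 12, 3, 7, 8, 11]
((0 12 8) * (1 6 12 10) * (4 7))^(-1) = ((0 10 1 6 12 8)(4 7))^(-1) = (0 8 12 6 1 10)(4 7)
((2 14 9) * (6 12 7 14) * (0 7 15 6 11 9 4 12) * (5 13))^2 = (0 14 12 6 7 4 15)(2 9 11) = ((0 7 14 4 12 15 6)(2 11 9)(5 13))^2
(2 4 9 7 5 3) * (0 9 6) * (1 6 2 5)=(0 9 7 1 6)(2 4)(3 5)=[9, 6, 4, 5, 2, 3, 0, 1, 8, 7]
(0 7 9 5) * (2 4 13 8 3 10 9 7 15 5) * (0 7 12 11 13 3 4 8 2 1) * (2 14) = (0 15 5 7 12 11 13 14 2 8 4 3 10 9 1) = [15, 0, 8, 10, 3, 7, 6, 12, 4, 1, 9, 13, 11, 14, 2, 5]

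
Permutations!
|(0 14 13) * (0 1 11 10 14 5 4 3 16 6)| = 30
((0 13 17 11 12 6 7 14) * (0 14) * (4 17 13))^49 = (17)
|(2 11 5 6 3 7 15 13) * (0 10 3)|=10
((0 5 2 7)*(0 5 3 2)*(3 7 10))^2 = (0 5 7)(2 3 10)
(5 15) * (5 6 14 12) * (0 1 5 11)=[1, 5, 2, 3, 4, 15, 14, 7, 8, 9, 10, 0, 11, 13, 12, 6]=(0 1 5 15 6 14 12 11)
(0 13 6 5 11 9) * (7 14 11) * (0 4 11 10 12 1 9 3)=(0 13 6 5 7 14 10 12 1 9 4 11 3)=[13, 9, 2, 0, 11, 7, 5, 14, 8, 4, 12, 3, 1, 6, 10]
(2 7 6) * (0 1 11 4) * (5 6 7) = (0 1 11 4)(2 5 6) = [1, 11, 5, 3, 0, 6, 2, 7, 8, 9, 10, 4]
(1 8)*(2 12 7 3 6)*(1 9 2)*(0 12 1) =(0 12 7 3 6)(1 8 9 2) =[12, 8, 1, 6, 4, 5, 0, 3, 9, 2, 10, 11, 7]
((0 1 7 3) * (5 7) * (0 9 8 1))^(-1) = ((1 5 7 3 9 8))^(-1) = (1 8 9 3 7 5)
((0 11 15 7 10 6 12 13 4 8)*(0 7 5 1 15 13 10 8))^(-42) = (15)(0 13)(4 11) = ((0 11 13 4)(1 15 5)(6 12 10)(7 8))^(-42)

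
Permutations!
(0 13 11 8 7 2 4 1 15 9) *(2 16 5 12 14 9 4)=(0 13 11 8 7 16 5 12 14 9)(1 15 4)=[13, 15, 2, 3, 1, 12, 6, 16, 7, 0, 10, 8, 14, 11, 9, 4, 5]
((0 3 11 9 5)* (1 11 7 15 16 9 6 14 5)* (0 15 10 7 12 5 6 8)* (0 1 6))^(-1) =((0 3 12 5 15 16 9 6 14)(1 11 8)(7 10))^(-1) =(0 14 6 9 16 15 5 12 3)(1 8 11)(7 10)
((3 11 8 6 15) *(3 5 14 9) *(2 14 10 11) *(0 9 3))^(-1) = (0 9)(2 3 14)(5 15 6 8 11 10)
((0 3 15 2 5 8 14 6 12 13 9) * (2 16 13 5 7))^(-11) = (0 3 15 16 13 9)(2 7)(5 12 6 14 8)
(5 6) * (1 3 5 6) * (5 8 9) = (1 3 8 9 5) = [0, 3, 2, 8, 4, 1, 6, 7, 9, 5]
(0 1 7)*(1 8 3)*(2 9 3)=(0 8 2 9 3 1 7)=[8, 7, 9, 1, 4, 5, 6, 0, 2, 3]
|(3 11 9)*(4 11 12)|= 5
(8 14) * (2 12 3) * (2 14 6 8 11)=(2 12 3 14 11)(6 8)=[0, 1, 12, 14, 4, 5, 8, 7, 6, 9, 10, 2, 3, 13, 11]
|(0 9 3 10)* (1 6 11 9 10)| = |(0 10)(1 6 11 9 3)| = 10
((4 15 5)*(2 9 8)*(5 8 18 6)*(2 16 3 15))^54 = ((2 9 18 6 5 4)(3 15 8 16))^54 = (18)(3 8)(15 16)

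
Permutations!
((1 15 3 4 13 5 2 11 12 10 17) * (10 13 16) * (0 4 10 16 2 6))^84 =((0 4 2 11 12 13 5 6)(1 15 3 10 17))^84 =(0 12)(1 17 10 3 15)(2 5)(4 13)(6 11)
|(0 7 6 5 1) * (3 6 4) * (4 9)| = |(0 7 9 4 3 6 5 1)| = 8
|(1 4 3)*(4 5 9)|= 5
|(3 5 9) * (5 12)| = |(3 12 5 9)| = 4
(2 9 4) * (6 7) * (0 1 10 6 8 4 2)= [1, 10, 9, 3, 0, 5, 7, 8, 4, 2, 6]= (0 1 10 6 7 8 4)(2 9)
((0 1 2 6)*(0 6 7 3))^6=((0 1 2 7 3))^6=(0 1 2 7 3)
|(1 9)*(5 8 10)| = |(1 9)(5 8 10)| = 6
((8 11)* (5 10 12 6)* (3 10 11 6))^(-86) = (3 10 12)(5 8)(6 11) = ((3 10 12)(5 11 8 6))^(-86)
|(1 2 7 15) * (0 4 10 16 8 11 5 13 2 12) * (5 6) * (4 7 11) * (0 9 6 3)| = 12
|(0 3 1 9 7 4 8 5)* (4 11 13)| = |(0 3 1 9 7 11 13 4 8 5)| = 10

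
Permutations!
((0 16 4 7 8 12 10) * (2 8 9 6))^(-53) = ((0 16 4 7 9 6 2 8 12 10))^(-53) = (0 8 9 16 12 6 4 10 2 7)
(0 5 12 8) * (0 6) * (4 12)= (0 5 4 12 8 6)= [5, 1, 2, 3, 12, 4, 0, 7, 6, 9, 10, 11, 8]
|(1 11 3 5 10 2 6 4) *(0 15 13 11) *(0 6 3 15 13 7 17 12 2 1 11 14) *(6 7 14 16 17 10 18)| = 42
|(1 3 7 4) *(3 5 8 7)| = 5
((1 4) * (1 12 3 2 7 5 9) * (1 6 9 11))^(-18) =((1 4 12 3 2 7 5 11)(6 9))^(-18) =(1 5 2 12)(3 4 11 7)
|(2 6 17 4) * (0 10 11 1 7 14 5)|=|(0 10 11 1 7 14 5)(2 6 17 4)|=28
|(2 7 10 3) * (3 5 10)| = |(2 7 3)(5 10)| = 6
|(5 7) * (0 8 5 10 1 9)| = |(0 8 5 7 10 1 9)| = 7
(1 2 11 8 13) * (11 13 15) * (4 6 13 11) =(1 2 11 8 15 4 6 13) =[0, 2, 11, 3, 6, 5, 13, 7, 15, 9, 10, 8, 12, 1, 14, 4]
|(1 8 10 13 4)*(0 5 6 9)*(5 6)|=15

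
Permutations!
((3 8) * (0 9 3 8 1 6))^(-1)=(0 6 1 3 9)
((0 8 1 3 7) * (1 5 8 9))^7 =(0 1 7 9 3)(5 8)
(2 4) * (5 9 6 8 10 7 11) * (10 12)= (2 4)(5 9 6 8 12 10 7 11)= [0, 1, 4, 3, 2, 9, 8, 11, 12, 6, 7, 5, 10]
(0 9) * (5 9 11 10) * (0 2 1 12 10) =[11, 12, 1, 3, 4, 9, 6, 7, 8, 2, 5, 0, 10] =(0 11)(1 12 10 5 9 2)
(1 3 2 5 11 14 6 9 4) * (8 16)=(1 3 2 5 11 14 6 9 4)(8 16)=[0, 3, 5, 2, 1, 11, 9, 7, 16, 4, 10, 14, 12, 13, 6, 15, 8]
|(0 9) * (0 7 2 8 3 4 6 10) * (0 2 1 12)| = |(0 9 7 1 12)(2 8 3 4 6 10)| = 30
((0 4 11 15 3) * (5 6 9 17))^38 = (0 15 4 3 11)(5 9)(6 17)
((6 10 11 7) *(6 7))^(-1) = (6 11 10)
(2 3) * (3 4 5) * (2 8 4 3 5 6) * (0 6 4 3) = [6, 1, 0, 8, 4, 5, 2, 7, 3] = (0 6 2)(3 8)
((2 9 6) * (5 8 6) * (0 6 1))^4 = ((0 6 2 9 5 8 1))^4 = (0 5 6 8 2 1 9)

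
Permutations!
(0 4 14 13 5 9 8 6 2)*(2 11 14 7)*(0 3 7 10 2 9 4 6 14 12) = (0 6 11 12)(2 3 7 9 8 14 13 5 4 10) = [6, 1, 3, 7, 10, 4, 11, 9, 14, 8, 2, 12, 0, 5, 13]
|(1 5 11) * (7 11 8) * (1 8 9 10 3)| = 15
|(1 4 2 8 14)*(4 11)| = |(1 11 4 2 8 14)| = 6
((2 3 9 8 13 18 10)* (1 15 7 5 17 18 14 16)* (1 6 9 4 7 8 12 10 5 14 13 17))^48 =(18)(2 12 6 14 4)(3 10 9 16 7)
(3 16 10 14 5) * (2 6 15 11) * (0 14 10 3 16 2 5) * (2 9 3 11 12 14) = (0 2 6 15 12 14)(3 9)(5 16 11) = [2, 1, 6, 9, 4, 16, 15, 7, 8, 3, 10, 5, 14, 13, 0, 12, 11]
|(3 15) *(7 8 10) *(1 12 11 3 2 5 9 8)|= |(1 12 11 3 15 2 5 9 8 10 7)|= 11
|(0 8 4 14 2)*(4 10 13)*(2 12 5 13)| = |(0 8 10 2)(4 14 12 5 13)| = 20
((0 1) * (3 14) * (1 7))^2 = ((0 7 1)(3 14))^2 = (14)(0 1 7)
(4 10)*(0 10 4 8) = (0 10 8) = [10, 1, 2, 3, 4, 5, 6, 7, 0, 9, 8]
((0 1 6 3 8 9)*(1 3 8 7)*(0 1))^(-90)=(1 8)(6 9)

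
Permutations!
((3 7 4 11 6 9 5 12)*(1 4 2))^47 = (1 3 9 4 7 5 11 2 12 6)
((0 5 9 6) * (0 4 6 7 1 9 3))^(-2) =((0 5 3)(1 9 7)(4 6))^(-2) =(0 5 3)(1 9 7)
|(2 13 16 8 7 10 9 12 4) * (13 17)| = 10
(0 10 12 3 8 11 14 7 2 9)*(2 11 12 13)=[10, 1, 9, 8, 4, 5, 6, 11, 12, 0, 13, 14, 3, 2, 7]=(0 10 13 2 9)(3 8 12)(7 11 14)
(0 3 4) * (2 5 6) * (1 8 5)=[3, 8, 1, 4, 0, 6, 2, 7, 5]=(0 3 4)(1 8 5 6 2)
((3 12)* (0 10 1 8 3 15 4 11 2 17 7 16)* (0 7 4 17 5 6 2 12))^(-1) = ((0 10 1 8 3)(2 5 6)(4 11 12 15 17)(7 16))^(-1) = (0 3 8 1 10)(2 6 5)(4 17 15 12 11)(7 16)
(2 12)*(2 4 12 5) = (2 5)(4 12) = [0, 1, 5, 3, 12, 2, 6, 7, 8, 9, 10, 11, 4]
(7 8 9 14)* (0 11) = (0 11)(7 8 9 14) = [11, 1, 2, 3, 4, 5, 6, 8, 9, 14, 10, 0, 12, 13, 7]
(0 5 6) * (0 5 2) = (0 2)(5 6) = [2, 1, 0, 3, 4, 6, 5]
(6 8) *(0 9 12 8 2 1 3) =(0 9 12 8 6 2 1 3) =[9, 3, 1, 0, 4, 5, 2, 7, 6, 12, 10, 11, 8]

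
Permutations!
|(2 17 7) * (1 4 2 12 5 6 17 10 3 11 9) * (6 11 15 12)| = 30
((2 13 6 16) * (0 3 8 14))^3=((0 3 8 14)(2 13 6 16))^3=(0 14 8 3)(2 16 6 13)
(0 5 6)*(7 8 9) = [5, 1, 2, 3, 4, 6, 0, 8, 9, 7] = (0 5 6)(7 8 9)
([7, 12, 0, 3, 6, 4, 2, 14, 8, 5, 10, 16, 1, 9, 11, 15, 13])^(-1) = (0 2 6 4 5 9 13 16 11 14 7)(1 12)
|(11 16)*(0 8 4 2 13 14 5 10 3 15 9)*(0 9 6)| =22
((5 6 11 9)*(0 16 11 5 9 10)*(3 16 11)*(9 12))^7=((0 11 10)(3 16)(5 6)(9 12))^7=(0 11 10)(3 16)(5 6)(9 12)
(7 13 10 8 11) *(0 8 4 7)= (0 8 11)(4 7 13 10)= [8, 1, 2, 3, 7, 5, 6, 13, 11, 9, 4, 0, 12, 10]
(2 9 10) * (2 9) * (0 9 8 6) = (0 9 10 8 6) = [9, 1, 2, 3, 4, 5, 0, 7, 6, 10, 8]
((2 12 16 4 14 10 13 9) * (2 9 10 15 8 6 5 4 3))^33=((2 12 16 3)(4 14 15 8 6 5)(10 13))^33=(2 12 16 3)(4 8)(5 15)(6 14)(10 13)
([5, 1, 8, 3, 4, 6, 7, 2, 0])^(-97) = [8, 1, 7, 3, 4, 0, 5, 6, 2]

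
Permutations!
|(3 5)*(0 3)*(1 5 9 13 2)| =7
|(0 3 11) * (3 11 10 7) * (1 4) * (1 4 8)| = 6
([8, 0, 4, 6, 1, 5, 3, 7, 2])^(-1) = [1, 4, 8, 6, 2, 5, 3, 7, 0]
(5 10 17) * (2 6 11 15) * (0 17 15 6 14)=(0 17 5 10 15 2 14)(6 11)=[17, 1, 14, 3, 4, 10, 11, 7, 8, 9, 15, 6, 12, 13, 0, 2, 16, 5]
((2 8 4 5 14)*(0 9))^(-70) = ((0 9)(2 8 4 5 14))^(-70) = (14)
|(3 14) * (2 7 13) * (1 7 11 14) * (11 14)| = |(1 7 13 2 14 3)| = 6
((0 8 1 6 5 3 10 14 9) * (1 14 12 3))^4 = ((0 8 14 9)(1 6 5)(3 10 12))^4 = (14)(1 6 5)(3 10 12)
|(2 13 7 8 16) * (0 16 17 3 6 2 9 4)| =28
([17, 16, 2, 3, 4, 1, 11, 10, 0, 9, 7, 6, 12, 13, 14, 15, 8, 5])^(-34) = [5, 8, 2, 3, 4, 16, 6, 7, 17, 9, 10, 11, 12, 13, 14, 15, 0, 1]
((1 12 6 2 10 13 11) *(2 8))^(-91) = ((1 12 6 8 2 10 13 11))^(-91) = (1 10 6 11 2 12 13 8)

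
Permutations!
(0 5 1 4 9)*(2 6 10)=(0 5 1 4 9)(2 6 10)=[5, 4, 6, 3, 9, 1, 10, 7, 8, 0, 2]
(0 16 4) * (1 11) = (0 16 4)(1 11) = [16, 11, 2, 3, 0, 5, 6, 7, 8, 9, 10, 1, 12, 13, 14, 15, 4]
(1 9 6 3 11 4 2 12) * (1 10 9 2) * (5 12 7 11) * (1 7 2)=[0, 1, 2, 5, 7, 12, 3, 11, 8, 6, 9, 4, 10]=(3 5 12 10 9 6)(4 7 11)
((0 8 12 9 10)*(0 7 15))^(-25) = ((0 8 12 9 10 7 15))^(-25) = (0 9 15 12 7 8 10)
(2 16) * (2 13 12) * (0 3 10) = (0 3 10)(2 16 13 12) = [3, 1, 16, 10, 4, 5, 6, 7, 8, 9, 0, 11, 2, 12, 14, 15, 13]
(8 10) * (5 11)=[0, 1, 2, 3, 4, 11, 6, 7, 10, 9, 8, 5]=(5 11)(8 10)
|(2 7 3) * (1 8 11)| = 3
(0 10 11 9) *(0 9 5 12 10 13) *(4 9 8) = (0 13)(4 9 8)(5 12 10 11) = [13, 1, 2, 3, 9, 12, 6, 7, 4, 8, 11, 5, 10, 0]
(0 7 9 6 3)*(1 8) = (0 7 9 6 3)(1 8) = [7, 8, 2, 0, 4, 5, 3, 9, 1, 6]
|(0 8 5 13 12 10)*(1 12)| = |(0 8 5 13 1 12 10)| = 7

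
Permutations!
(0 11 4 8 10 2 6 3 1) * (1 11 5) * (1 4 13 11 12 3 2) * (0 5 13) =(0 13 11)(1 5 4 8 10)(2 6)(3 12) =[13, 5, 6, 12, 8, 4, 2, 7, 10, 9, 1, 0, 3, 11]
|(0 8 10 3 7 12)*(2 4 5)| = 6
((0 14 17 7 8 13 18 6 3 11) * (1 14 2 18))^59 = ((0 2 18 6 3 11)(1 14 17 7 8 13))^59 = (0 11 3 6 18 2)(1 13 8 7 17 14)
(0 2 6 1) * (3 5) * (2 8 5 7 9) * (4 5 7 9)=[8, 0, 6, 9, 5, 3, 1, 4, 7, 2]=(0 8 7 4 5 3 9 2 6 1)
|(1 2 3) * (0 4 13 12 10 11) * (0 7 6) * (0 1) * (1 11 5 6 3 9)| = |(0 4 13 12 10 5 6 11 7 3)(1 2 9)| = 30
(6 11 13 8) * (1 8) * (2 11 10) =(1 8 6 10 2 11 13) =[0, 8, 11, 3, 4, 5, 10, 7, 6, 9, 2, 13, 12, 1]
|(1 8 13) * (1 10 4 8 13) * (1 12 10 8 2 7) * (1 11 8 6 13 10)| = |(1 10 4 2 7 11 8 12)(6 13)| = 8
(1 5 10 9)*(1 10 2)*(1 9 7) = (1 5 2 9 10 7) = [0, 5, 9, 3, 4, 2, 6, 1, 8, 10, 7]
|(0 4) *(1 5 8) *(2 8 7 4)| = |(0 2 8 1 5 7 4)| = 7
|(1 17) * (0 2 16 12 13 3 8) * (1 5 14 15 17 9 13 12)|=8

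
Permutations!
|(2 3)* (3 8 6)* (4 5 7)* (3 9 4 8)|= |(2 3)(4 5 7 8 6 9)|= 6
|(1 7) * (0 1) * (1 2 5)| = 5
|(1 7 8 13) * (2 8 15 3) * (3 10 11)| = |(1 7 15 10 11 3 2 8 13)| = 9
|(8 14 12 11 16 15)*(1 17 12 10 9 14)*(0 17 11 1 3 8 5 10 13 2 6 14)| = |(0 17 12 1 11 16 15 5 10 9)(2 6 14 13)(3 8)| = 20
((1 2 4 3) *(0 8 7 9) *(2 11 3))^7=(0 9 7 8)(1 11 3)(2 4)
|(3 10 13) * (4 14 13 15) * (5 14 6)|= |(3 10 15 4 6 5 14 13)|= 8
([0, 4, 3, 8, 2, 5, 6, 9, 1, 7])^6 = (9)(1 4 2 3 8)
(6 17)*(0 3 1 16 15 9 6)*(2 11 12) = (0 3 1 16 15 9 6 17)(2 11 12) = [3, 16, 11, 1, 4, 5, 17, 7, 8, 6, 10, 12, 2, 13, 14, 9, 15, 0]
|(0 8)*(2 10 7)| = 6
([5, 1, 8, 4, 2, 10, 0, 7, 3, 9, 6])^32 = (10)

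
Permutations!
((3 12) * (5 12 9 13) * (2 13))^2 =((2 13 5 12 3 9))^2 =(2 5 3)(9 13 12)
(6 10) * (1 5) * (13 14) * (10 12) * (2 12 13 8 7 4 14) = (1 5)(2 12 10 6 13)(4 14 8 7) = [0, 5, 12, 3, 14, 1, 13, 4, 7, 9, 6, 11, 10, 2, 8]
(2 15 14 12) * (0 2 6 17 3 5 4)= (0 2 15 14 12 6 17 3 5 4)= [2, 1, 15, 5, 0, 4, 17, 7, 8, 9, 10, 11, 6, 13, 12, 14, 16, 3]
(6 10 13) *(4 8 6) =(4 8 6 10 13) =[0, 1, 2, 3, 8, 5, 10, 7, 6, 9, 13, 11, 12, 4]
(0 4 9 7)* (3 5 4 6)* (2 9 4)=[6, 1, 9, 5, 4, 2, 3, 0, 8, 7]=(0 6 3 5 2 9 7)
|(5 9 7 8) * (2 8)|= 5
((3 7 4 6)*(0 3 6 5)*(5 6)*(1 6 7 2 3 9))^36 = ((0 9 1 6 5)(2 3)(4 7))^36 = (0 9 1 6 5)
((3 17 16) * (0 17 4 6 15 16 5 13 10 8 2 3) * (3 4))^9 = (0 15 4 8 13 17 16 6 2 10 5)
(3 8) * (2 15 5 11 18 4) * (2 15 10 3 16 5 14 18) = (2 10 3 8 16 5 11)(4 15 14 18) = [0, 1, 10, 8, 15, 11, 6, 7, 16, 9, 3, 2, 12, 13, 18, 14, 5, 17, 4]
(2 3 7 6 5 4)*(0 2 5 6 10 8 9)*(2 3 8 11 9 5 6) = (0 3 7 10 11 9)(2 8 5 4 6) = [3, 1, 8, 7, 6, 4, 2, 10, 5, 0, 11, 9]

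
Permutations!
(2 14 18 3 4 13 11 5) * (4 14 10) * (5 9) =(2 10 4 13 11 9 5)(3 14 18) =[0, 1, 10, 14, 13, 2, 6, 7, 8, 5, 4, 9, 12, 11, 18, 15, 16, 17, 3]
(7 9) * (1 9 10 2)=(1 9 7 10 2)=[0, 9, 1, 3, 4, 5, 6, 10, 8, 7, 2]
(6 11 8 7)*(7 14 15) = [0, 1, 2, 3, 4, 5, 11, 6, 14, 9, 10, 8, 12, 13, 15, 7] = (6 11 8 14 15 7)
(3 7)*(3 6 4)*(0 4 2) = (0 4 3 7 6 2) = [4, 1, 0, 7, 3, 5, 2, 6]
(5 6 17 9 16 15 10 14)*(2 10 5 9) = (2 10 14 9 16 15 5 6 17) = [0, 1, 10, 3, 4, 6, 17, 7, 8, 16, 14, 11, 12, 13, 9, 5, 15, 2]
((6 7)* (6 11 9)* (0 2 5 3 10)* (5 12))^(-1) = ((0 2 12 5 3 10)(6 7 11 9))^(-1) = (0 10 3 5 12 2)(6 9 11 7)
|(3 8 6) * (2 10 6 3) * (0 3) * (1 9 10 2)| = 12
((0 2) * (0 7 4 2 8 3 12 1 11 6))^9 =((0 8 3 12 1 11 6)(2 7 4))^9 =(0 3 1 6 8 12 11)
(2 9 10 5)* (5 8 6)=(2 9 10 8 6 5)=[0, 1, 9, 3, 4, 2, 5, 7, 6, 10, 8]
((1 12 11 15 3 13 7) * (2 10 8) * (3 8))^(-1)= (1 7 13 3 10 2 8 15 11 12)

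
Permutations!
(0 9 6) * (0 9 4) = (0 4)(6 9) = [4, 1, 2, 3, 0, 5, 9, 7, 8, 6]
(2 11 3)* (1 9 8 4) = (1 9 8 4)(2 11 3) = [0, 9, 11, 2, 1, 5, 6, 7, 4, 8, 10, 3]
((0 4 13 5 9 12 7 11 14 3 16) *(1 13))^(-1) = (0 16 3 14 11 7 12 9 5 13 1 4)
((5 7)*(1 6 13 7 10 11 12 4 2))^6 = ((1 6 13 7 5 10 11 12 4 2))^6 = (1 11 13 4 5)(2 10 6 12 7)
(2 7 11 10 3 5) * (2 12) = (2 7 11 10 3 5 12) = [0, 1, 7, 5, 4, 12, 6, 11, 8, 9, 3, 10, 2]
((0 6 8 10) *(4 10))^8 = (0 4 6 10 8)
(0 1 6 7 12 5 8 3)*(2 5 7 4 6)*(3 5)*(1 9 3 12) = [9, 2, 12, 0, 6, 8, 4, 1, 5, 3, 10, 11, 7] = (0 9 3)(1 2 12 7)(4 6)(5 8)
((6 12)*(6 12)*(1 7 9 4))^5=((12)(1 7 9 4))^5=(12)(1 7 9 4)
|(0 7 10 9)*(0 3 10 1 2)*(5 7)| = |(0 5 7 1 2)(3 10 9)| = 15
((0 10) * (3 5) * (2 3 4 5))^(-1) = (0 10)(2 3)(4 5)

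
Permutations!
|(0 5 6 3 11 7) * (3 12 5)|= 12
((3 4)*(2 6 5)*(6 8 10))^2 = (2 10 5 8 6)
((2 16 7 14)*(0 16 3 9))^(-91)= (16)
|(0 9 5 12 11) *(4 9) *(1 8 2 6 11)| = 10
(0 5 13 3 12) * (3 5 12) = [12, 1, 2, 3, 4, 13, 6, 7, 8, 9, 10, 11, 0, 5] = (0 12)(5 13)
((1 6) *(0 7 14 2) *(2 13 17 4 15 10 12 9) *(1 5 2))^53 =(0 6 12 4 14 2 1 10 17 7 5 9 15 13)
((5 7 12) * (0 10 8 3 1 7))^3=(0 3 12 10 1 5 8 7)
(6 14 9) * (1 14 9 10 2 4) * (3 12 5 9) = (1 14 10 2 4)(3 12 5 9 6) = [0, 14, 4, 12, 1, 9, 3, 7, 8, 6, 2, 11, 5, 13, 10]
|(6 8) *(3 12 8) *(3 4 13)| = 6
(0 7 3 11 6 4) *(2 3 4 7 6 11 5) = (11)(0 6 7 4)(2 3 5) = [6, 1, 3, 5, 0, 2, 7, 4, 8, 9, 10, 11]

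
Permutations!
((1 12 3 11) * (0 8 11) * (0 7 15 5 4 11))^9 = (0 8)(1 12 3 7 15 5 4 11)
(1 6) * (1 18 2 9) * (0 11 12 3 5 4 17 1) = (0 11 12 3 5 4 17 1 6 18 2 9) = [11, 6, 9, 5, 17, 4, 18, 7, 8, 0, 10, 12, 3, 13, 14, 15, 16, 1, 2]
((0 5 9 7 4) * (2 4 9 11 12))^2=((0 5 11 12 2 4)(7 9))^2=(0 11 2)(4 5 12)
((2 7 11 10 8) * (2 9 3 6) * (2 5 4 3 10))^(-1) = ((2 7 11)(3 6 5 4)(8 9 10))^(-1) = (2 11 7)(3 4 5 6)(8 10 9)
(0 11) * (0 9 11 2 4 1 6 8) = (0 2 4 1 6 8)(9 11) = [2, 6, 4, 3, 1, 5, 8, 7, 0, 11, 10, 9]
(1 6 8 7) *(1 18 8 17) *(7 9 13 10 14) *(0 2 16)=(0 2 16)(1 6 17)(7 18 8 9 13 10 14)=[2, 6, 16, 3, 4, 5, 17, 18, 9, 13, 14, 11, 12, 10, 7, 15, 0, 1, 8]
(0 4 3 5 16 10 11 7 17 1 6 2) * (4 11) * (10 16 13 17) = (0 11 7 10 4 3 5 13 17 1 6 2) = [11, 6, 0, 5, 3, 13, 2, 10, 8, 9, 4, 7, 12, 17, 14, 15, 16, 1]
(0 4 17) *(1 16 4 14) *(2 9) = [14, 16, 9, 3, 17, 5, 6, 7, 8, 2, 10, 11, 12, 13, 1, 15, 4, 0] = (0 14 1 16 4 17)(2 9)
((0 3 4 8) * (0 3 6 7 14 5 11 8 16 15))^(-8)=((0 6 7 14 5 11 8 3 4 16 15))^(-8)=(0 14 8 16 6 5 3 15 7 11 4)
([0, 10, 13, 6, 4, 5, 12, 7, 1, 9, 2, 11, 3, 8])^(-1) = (1 8 13 2 10)(3 12 6)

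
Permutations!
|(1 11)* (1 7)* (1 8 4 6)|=|(1 11 7 8 4 6)|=6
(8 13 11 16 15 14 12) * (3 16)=[0, 1, 2, 16, 4, 5, 6, 7, 13, 9, 10, 3, 8, 11, 12, 14, 15]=(3 16 15 14 12 8 13 11)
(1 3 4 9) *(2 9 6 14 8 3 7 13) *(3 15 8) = [0, 7, 9, 4, 6, 5, 14, 13, 15, 1, 10, 11, 12, 2, 3, 8] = (1 7 13 2 9)(3 4 6 14)(8 15)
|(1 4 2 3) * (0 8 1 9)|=7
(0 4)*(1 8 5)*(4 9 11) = [9, 8, 2, 3, 0, 1, 6, 7, 5, 11, 10, 4] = (0 9 11 4)(1 8 5)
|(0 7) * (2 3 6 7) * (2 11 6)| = |(0 11 6 7)(2 3)| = 4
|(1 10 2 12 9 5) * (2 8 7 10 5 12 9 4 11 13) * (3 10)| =12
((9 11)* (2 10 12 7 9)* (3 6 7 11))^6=(2 12)(3 7)(6 9)(10 11)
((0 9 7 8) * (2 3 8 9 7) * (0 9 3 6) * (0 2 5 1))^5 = (0 5 8 7 1 9 3)(2 6)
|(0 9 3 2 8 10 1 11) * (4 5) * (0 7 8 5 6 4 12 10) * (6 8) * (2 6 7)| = 6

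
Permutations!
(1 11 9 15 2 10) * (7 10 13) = (1 11 9 15 2 13 7 10) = [0, 11, 13, 3, 4, 5, 6, 10, 8, 15, 1, 9, 12, 7, 14, 2]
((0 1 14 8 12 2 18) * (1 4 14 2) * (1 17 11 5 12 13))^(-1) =((0 4 14 8 13 1 2 18)(5 12 17 11))^(-1) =(0 18 2 1 13 8 14 4)(5 11 17 12)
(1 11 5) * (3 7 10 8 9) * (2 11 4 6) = (1 4 6 2 11 5)(3 7 10 8 9) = [0, 4, 11, 7, 6, 1, 2, 10, 9, 3, 8, 5]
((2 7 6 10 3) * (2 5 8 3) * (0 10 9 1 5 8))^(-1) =((0 10 2 7 6 9 1 5)(3 8))^(-1) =(0 5 1 9 6 7 2 10)(3 8)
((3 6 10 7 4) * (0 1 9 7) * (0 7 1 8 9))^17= (0 8 9 1)(3 10 4 6 7)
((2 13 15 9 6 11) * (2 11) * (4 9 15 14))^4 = ((15)(2 13 14 4 9 6))^4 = (15)(2 9 14)(4 13 6)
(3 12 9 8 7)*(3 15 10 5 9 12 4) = [0, 1, 2, 4, 3, 9, 6, 15, 7, 8, 5, 11, 12, 13, 14, 10] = (3 4)(5 9 8 7 15 10)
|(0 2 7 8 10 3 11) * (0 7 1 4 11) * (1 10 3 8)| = 20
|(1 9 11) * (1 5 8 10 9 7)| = 10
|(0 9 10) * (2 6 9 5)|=6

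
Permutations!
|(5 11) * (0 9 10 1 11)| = 6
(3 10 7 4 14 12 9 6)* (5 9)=(3 10 7 4 14 12 5 9 6)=[0, 1, 2, 10, 14, 9, 3, 4, 8, 6, 7, 11, 5, 13, 12]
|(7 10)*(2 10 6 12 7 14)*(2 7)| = |(2 10 14 7 6 12)| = 6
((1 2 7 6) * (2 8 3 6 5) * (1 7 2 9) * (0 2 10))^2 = (0 10 2)(1 3 7 9 8 6 5)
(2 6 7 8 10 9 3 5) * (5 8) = (2 6 7 5)(3 8 10 9) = [0, 1, 6, 8, 4, 2, 7, 5, 10, 3, 9]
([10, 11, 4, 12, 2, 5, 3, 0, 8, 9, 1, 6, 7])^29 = (0 3 1 7 6 10 12 11)(2 4)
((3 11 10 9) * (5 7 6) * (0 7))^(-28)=((0 7 6 5)(3 11 10 9))^(-28)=(11)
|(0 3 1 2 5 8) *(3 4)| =7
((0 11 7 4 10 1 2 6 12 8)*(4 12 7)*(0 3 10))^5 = (0 4 11)(1 8 6 10 12 2 3 7)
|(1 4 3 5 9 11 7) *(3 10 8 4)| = |(1 3 5 9 11 7)(4 10 8)| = 6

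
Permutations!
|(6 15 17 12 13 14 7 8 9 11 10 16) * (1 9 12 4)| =45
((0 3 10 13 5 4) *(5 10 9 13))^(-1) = ((0 3 9 13 10 5 4))^(-1) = (0 4 5 10 13 9 3)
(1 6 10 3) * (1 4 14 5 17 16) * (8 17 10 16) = (1 6 16)(3 4 14 5 10)(8 17) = [0, 6, 2, 4, 14, 10, 16, 7, 17, 9, 3, 11, 12, 13, 5, 15, 1, 8]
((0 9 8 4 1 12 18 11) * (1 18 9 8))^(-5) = (18)(1 12 9)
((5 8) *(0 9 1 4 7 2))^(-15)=((0 9 1 4 7 2)(5 8))^(-15)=(0 4)(1 2)(5 8)(7 9)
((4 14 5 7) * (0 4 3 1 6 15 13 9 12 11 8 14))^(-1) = ((0 4)(1 6 15 13 9 12 11 8 14 5 7 3))^(-1) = (0 4)(1 3 7 5 14 8 11 12 9 13 15 6)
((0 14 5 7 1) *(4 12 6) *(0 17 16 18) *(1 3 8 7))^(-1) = (0 18 16 17 1 5 14)(3 7 8)(4 6 12)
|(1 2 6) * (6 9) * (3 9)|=5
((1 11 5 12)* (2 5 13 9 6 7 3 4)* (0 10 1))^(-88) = ((0 10 1 11 13 9 6 7 3 4 2 5 12))^(-88) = (0 11 6 4 12 1 9 3 5 10 13 7 2)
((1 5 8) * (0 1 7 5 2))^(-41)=(0 1 2)(5 8 7)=((0 1 2)(5 8 7))^(-41)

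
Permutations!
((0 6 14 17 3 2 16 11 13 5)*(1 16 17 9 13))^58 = (0 13 14)(1 16 11)(2 17 3)(5 9 6)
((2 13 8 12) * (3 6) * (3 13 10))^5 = (2 8 6 10 12 13 3)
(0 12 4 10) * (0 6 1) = (0 12 4 10 6 1) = [12, 0, 2, 3, 10, 5, 1, 7, 8, 9, 6, 11, 4]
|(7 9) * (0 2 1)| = |(0 2 1)(7 9)| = 6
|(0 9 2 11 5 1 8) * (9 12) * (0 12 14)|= 14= |(0 14)(1 8 12 9 2 11 5)|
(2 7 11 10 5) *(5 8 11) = (2 7 5)(8 11 10) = [0, 1, 7, 3, 4, 2, 6, 5, 11, 9, 8, 10]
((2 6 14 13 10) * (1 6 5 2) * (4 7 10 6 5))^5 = (1 10 7 4 2 5)(6 13 14)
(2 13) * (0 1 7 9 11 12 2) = (0 1 7 9 11 12 2 13) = [1, 7, 13, 3, 4, 5, 6, 9, 8, 11, 10, 12, 2, 0]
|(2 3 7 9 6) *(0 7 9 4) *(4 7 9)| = 6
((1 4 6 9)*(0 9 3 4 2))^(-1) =(0 2 1 9)(3 6 4)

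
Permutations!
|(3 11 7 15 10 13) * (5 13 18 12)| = |(3 11 7 15 10 18 12 5 13)| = 9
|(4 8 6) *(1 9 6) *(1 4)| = |(1 9 6)(4 8)| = 6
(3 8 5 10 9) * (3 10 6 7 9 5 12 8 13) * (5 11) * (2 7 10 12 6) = [0, 1, 7, 13, 4, 2, 10, 9, 6, 12, 11, 5, 8, 3] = (2 7 9 12 8 6 10 11 5)(3 13)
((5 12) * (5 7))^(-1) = ((5 12 7))^(-1) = (5 7 12)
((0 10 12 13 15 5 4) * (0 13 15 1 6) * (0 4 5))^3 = ((0 10 12 15)(1 6 4 13))^3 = (0 15 12 10)(1 13 4 6)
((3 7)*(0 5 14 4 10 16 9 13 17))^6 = (0 9 4)(5 13 10)(14 17 16)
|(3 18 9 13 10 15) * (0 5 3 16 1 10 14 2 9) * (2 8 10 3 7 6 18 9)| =|(0 5 7 6 18)(1 3 9 13 14 8 10 15 16)| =45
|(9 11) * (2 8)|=|(2 8)(9 11)|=2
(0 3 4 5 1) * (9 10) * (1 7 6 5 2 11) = (0 3 4 2 11 1)(5 7 6)(9 10) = [3, 0, 11, 4, 2, 7, 5, 6, 8, 10, 9, 1]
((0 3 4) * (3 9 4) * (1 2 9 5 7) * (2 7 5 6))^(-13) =(0 2 4 6 9)(1 7)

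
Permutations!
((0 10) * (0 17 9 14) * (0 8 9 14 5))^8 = ((0 10 17 14 8 9 5))^8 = (0 10 17 14 8 9 5)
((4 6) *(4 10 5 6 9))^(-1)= (4 9)(5 10 6)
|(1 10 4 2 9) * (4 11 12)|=|(1 10 11 12 4 2 9)|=7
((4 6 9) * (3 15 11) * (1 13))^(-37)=((1 13)(3 15 11)(4 6 9))^(-37)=(1 13)(3 11 15)(4 9 6)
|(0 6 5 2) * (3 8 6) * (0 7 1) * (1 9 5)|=20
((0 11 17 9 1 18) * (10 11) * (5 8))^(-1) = ((0 10 11 17 9 1 18)(5 8))^(-1) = (0 18 1 9 17 11 10)(5 8)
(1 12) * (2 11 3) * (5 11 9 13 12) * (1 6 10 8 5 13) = (1 13 12 6 10 8 5 11 3 2 9) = [0, 13, 9, 2, 4, 11, 10, 7, 5, 1, 8, 3, 6, 12]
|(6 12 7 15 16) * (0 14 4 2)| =|(0 14 4 2)(6 12 7 15 16)| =20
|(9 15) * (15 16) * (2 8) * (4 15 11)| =10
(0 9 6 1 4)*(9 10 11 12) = (0 10 11 12 9 6 1 4) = [10, 4, 2, 3, 0, 5, 1, 7, 8, 6, 11, 12, 9]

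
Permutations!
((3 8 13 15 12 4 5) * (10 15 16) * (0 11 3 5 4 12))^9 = ((0 11 3 8 13 16 10 15))^9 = (0 11 3 8 13 16 10 15)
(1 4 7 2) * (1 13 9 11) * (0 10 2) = (0 10 2 13 9 11 1 4 7) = [10, 4, 13, 3, 7, 5, 6, 0, 8, 11, 2, 1, 12, 9]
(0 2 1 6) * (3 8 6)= (0 2 1 3 8 6)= [2, 3, 1, 8, 4, 5, 0, 7, 6]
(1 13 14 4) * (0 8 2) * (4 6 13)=(0 8 2)(1 4)(6 13 14)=[8, 4, 0, 3, 1, 5, 13, 7, 2, 9, 10, 11, 12, 14, 6]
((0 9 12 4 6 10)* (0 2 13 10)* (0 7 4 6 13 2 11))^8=((0 9 12 6 7 4 13 10 11))^8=(0 11 10 13 4 7 6 12 9)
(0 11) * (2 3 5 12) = (0 11)(2 3 5 12) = [11, 1, 3, 5, 4, 12, 6, 7, 8, 9, 10, 0, 2]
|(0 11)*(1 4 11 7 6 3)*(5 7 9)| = |(0 9 5 7 6 3 1 4 11)| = 9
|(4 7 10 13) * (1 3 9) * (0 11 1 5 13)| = |(0 11 1 3 9 5 13 4 7 10)| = 10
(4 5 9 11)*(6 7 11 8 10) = [0, 1, 2, 3, 5, 9, 7, 11, 10, 8, 6, 4] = (4 5 9 8 10 6 7 11)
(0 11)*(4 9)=(0 11)(4 9)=[11, 1, 2, 3, 9, 5, 6, 7, 8, 4, 10, 0]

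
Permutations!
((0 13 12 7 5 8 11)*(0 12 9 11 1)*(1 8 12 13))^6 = (13)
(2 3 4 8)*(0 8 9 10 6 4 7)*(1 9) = (0 8 2 3 7)(1 9 10 6 4) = [8, 9, 3, 7, 1, 5, 4, 0, 2, 10, 6]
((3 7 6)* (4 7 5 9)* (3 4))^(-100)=(3 9 5)(4 6 7)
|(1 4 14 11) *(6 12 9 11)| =7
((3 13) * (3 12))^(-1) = ((3 13 12))^(-1) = (3 12 13)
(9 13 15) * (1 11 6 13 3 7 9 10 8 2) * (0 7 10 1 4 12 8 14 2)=(0 7 9 3 10 14 2 4 12 8)(1 11 6 13 15)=[7, 11, 4, 10, 12, 5, 13, 9, 0, 3, 14, 6, 8, 15, 2, 1]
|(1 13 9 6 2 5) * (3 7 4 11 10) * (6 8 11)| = 12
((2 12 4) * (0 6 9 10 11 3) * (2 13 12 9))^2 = (0 2 10 3 6 9 11)(4 12 13)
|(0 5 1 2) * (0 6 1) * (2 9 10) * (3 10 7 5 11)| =|(0 11 3 10 2 6 1 9 7 5)| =10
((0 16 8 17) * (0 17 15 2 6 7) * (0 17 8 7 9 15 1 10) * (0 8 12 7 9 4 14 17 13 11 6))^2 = (0 9 2 16 15)(1 8 10)(4 17 7 11)(6 14 12 13)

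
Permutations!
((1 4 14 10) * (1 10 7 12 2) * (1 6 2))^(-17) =(1 7 4 12 14)(2 6)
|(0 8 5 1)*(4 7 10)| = |(0 8 5 1)(4 7 10)| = 12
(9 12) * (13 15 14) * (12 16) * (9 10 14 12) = [0, 1, 2, 3, 4, 5, 6, 7, 8, 16, 14, 11, 10, 15, 13, 12, 9] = (9 16)(10 14 13 15 12)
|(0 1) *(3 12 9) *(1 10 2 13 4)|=6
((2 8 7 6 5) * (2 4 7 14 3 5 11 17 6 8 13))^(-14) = ((2 13)(3 5 4 7 8 14)(6 11 17))^(-14) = (3 8 4)(5 14 7)(6 11 17)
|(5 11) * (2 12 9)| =6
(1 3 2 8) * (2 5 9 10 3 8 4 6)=[0, 8, 4, 5, 6, 9, 2, 7, 1, 10, 3]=(1 8)(2 4 6)(3 5 9 10)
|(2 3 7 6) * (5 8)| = |(2 3 7 6)(5 8)| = 4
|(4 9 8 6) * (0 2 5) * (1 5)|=4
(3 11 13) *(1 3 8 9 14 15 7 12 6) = [0, 3, 2, 11, 4, 5, 1, 12, 9, 14, 10, 13, 6, 8, 15, 7] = (1 3 11 13 8 9 14 15 7 12 6)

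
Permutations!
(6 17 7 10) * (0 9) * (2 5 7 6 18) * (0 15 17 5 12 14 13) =(0 9 15 17 6 5 7 10 18 2 12 14 13) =[9, 1, 12, 3, 4, 7, 5, 10, 8, 15, 18, 11, 14, 0, 13, 17, 16, 6, 2]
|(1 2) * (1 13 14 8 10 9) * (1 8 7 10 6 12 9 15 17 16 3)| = 20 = |(1 2 13 14 7 10 15 17 16 3)(6 12 9 8)|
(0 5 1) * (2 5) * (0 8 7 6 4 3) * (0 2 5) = (0 5 1 8 7 6 4 3 2) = [5, 8, 0, 2, 3, 1, 4, 6, 7]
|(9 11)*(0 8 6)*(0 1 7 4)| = 6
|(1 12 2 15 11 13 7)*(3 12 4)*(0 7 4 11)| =|(0 7 1 11 13 4 3 12 2 15)| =10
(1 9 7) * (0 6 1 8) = [6, 9, 2, 3, 4, 5, 1, 8, 0, 7] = (0 6 1 9 7 8)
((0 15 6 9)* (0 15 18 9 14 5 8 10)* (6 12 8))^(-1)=(0 10 8 12 15 9 18)(5 14 6)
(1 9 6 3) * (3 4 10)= [0, 9, 2, 1, 10, 5, 4, 7, 8, 6, 3]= (1 9 6 4 10 3)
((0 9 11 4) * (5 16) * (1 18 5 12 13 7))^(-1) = (0 4 11 9)(1 7 13 12 16 5 18)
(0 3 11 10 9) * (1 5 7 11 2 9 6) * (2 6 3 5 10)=(0 5 7 11 2 9)(1 10 3 6)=[5, 10, 9, 6, 4, 7, 1, 11, 8, 0, 3, 2]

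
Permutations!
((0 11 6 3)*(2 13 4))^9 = ((0 11 6 3)(2 13 4))^9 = (13)(0 11 6 3)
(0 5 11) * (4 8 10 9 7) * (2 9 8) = [5, 1, 9, 3, 2, 11, 6, 4, 10, 7, 8, 0] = (0 5 11)(2 9 7 4)(8 10)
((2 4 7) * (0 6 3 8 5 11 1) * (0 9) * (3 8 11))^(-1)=((0 6 8 5 3 11 1 9)(2 4 7))^(-1)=(0 9 1 11 3 5 8 6)(2 7 4)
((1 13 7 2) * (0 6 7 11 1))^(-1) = ((0 6 7 2)(1 13 11))^(-1) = (0 2 7 6)(1 11 13)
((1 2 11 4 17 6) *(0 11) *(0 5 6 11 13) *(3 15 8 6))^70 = ((0 13)(1 2 5 3 15 8 6)(4 17 11))^70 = (4 17 11)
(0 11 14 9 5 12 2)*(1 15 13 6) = (0 11 14 9 5 12 2)(1 15 13 6) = [11, 15, 0, 3, 4, 12, 1, 7, 8, 5, 10, 14, 2, 6, 9, 13]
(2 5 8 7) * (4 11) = (2 5 8 7)(4 11) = [0, 1, 5, 3, 11, 8, 6, 2, 7, 9, 10, 4]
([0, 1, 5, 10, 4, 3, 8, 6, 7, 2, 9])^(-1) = [0, 1, 9, 5, 4, 2, 7, 8, 6, 10, 3]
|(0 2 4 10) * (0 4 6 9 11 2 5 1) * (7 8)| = |(0 5 1)(2 6 9 11)(4 10)(7 8)| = 12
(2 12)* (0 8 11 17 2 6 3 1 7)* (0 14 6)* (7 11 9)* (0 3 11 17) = [8, 17, 12, 1, 4, 5, 11, 14, 9, 7, 10, 0, 3, 13, 6, 15, 16, 2] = (0 8 9 7 14 6 11)(1 17 2 12 3)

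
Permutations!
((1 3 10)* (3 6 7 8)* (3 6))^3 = (10) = ((1 3 10)(6 7 8))^3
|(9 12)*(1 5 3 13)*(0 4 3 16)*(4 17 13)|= |(0 17 13 1 5 16)(3 4)(9 12)|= 6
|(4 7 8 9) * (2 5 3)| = 12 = |(2 5 3)(4 7 8 9)|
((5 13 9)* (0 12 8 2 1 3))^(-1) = (0 3 1 2 8 12)(5 9 13)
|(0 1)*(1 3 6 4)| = 5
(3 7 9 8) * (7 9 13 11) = (3 9 8)(7 13 11) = [0, 1, 2, 9, 4, 5, 6, 13, 3, 8, 10, 7, 12, 11]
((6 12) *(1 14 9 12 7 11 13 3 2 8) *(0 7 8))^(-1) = ((0 7 11 13 3 2)(1 14 9 12 6 8))^(-1) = (0 2 3 13 11 7)(1 8 6 12 9 14)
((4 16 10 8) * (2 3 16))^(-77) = ((2 3 16 10 8 4))^(-77) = (2 3 16 10 8 4)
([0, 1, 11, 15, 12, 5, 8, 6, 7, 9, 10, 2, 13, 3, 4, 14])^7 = (2 11)(3 15 14 4 12 13)(6 8 7)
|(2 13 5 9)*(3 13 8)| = |(2 8 3 13 5 9)| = 6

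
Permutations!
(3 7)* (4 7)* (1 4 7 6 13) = (1 4 6 13)(3 7) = [0, 4, 2, 7, 6, 5, 13, 3, 8, 9, 10, 11, 12, 1]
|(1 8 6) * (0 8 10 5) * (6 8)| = |(0 6 1 10 5)| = 5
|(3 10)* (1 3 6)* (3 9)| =5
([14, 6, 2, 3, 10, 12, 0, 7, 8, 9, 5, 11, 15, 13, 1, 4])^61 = (0 14 1 6)(4 10 5 12 15)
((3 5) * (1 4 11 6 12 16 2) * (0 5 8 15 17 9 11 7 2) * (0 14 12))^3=((0 5 3 8 15 17 9 11 6)(1 4 7 2)(12 16 14))^3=(0 8 9)(1 2 7 4)(3 17 6)(5 15 11)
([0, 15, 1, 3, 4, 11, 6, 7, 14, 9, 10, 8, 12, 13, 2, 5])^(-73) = (1 8 15 14 5 2 11)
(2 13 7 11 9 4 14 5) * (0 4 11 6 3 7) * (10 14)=(0 4 10 14 5 2 13)(3 7 6)(9 11)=[4, 1, 13, 7, 10, 2, 3, 6, 8, 11, 14, 9, 12, 0, 5]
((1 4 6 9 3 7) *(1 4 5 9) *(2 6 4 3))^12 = (1 9 6 5 2)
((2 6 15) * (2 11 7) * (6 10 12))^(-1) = (2 7 11 15 6 12 10)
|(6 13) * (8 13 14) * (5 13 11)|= |(5 13 6 14 8 11)|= 6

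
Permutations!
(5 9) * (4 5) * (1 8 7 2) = (1 8 7 2)(4 5 9) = [0, 8, 1, 3, 5, 9, 6, 2, 7, 4]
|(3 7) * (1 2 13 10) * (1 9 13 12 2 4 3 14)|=30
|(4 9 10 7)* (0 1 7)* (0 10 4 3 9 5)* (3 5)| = |(10)(0 1 7 5)(3 9 4)| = 12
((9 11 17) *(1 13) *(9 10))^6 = (9 17)(10 11)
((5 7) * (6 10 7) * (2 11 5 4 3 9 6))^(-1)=(2 5 11)(3 4 7 10 6 9)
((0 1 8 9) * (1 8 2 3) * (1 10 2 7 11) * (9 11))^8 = ((0 8 11 1 7 9)(2 3 10))^8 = (0 11 7)(1 9 8)(2 10 3)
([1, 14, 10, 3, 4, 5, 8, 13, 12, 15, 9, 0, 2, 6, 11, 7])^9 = [1, 14, 2, 3, 4, 5, 6, 7, 8, 9, 10, 0, 12, 13, 11, 15]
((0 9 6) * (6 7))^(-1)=(0 6 7 9)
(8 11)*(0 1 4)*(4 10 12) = (0 1 10 12 4)(8 11) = [1, 10, 2, 3, 0, 5, 6, 7, 11, 9, 12, 8, 4]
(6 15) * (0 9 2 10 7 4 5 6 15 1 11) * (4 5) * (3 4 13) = (15)(0 9 2 10 7 5 6 1 11)(3 4 13) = [9, 11, 10, 4, 13, 6, 1, 5, 8, 2, 7, 0, 12, 3, 14, 15]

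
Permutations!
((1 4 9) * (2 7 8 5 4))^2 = (1 7 5 9 2 8 4)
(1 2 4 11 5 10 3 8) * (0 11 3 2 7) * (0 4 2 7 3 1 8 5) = [11, 3, 2, 5, 1, 10, 6, 4, 8, 9, 7, 0] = (0 11)(1 3 5 10 7 4)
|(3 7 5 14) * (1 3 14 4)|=5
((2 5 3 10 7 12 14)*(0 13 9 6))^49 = ((0 13 9 6)(2 5 3 10 7 12 14))^49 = (14)(0 13 9 6)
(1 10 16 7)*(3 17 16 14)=(1 10 14 3 17 16 7)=[0, 10, 2, 17, 4, 5, 6, 1, 8, 9, 14, 11, 12, 13, 3, 15, 7, 16]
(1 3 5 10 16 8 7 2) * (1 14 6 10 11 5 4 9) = (1 3 4 9)(2 14 6 10 16 8 7)(5 11) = [0, 3, 14, 4, 9, 11, 10, 2, 7, 1, 16, 5, 12, 13, 6, 15, 8]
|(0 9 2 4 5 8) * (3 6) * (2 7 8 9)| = |(0 2 4 5 9 7 8)(3 6)| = 14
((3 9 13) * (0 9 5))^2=(0 13 5 9 3)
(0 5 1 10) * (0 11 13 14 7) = (0 5 1 10 11 13 14 7) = [5, 10, 2, 3, 4, 1, 6, 0, 8, 9, 11, 13, 12, 14, 7]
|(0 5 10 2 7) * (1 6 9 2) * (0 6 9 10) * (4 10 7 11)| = 6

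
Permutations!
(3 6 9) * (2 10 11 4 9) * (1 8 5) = [0, 8, 10, 6, 9, 1, 2, 7, 5, 3, 11, 4] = (1 8 5)(2 10 11 4 9 3 6)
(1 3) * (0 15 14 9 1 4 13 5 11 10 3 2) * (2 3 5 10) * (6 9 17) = (0 15 14 17 6 9 1 3 4 13 10 5 11 2) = [15, 3, 0, 4, 13, 11, 9, 7, 8, 1, 5, 2, 12, 10, 17, 14, 16, 6]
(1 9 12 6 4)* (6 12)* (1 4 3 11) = (12)(1 9 6 3 11) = [0, 9, 2, 11, 4, 5, 3, 7, 8, 6, 10, 1, 12]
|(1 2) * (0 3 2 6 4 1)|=|(0 3 2)(1 6 4)|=3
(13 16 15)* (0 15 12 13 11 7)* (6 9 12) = [15, 1, 2, 3, 4, 5, 9, 0, 8, 12, 10, 7, 13, 16, 14, 11, 6] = (0 15 11 7)(6 9 12 13 16)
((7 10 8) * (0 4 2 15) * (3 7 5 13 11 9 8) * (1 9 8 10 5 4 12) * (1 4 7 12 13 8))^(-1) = (0 15 2 4 12 3 10 9 1 11 13)(5 7 8)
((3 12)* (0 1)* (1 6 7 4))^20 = ((0 6 7 4 1)(3 12))^20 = (12)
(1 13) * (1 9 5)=(1 13 9 5)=[0, 13, 2, 3, 4, 1, 6, 7, 8, 5, 10, 11, 12, 9]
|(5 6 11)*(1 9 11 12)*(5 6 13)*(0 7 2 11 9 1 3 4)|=8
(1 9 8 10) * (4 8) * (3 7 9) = (1 3 7 9 4 8 10) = [0, 3, 2, 7, 8, 5, 6, 9, 10, 4, 1]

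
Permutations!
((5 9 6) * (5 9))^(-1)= (6 9)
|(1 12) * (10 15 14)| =|(1 12)(10 15 14)| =6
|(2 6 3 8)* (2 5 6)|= |(3 8 5 6)|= 4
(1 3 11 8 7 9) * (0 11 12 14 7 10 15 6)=(0 11 8 10 15 6)(1 3 12 14 7 9)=[11, 3, 2, 12, 4, 5, 0, 9, 10, 1, 15, 8, 14, 13, 7, 6]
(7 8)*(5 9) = (5 9)(7 8) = [0, 1, 2, 3, 4, 9, 6, 8, 7, 5]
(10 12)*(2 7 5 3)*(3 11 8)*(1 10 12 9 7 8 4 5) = (12)(1 10 9 7)(2 8 3)(4 5 11) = [0, 10, 8, 2, 5, 11, 6, 1, 3, 7, 9, 4, 12]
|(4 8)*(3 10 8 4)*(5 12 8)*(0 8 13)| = 7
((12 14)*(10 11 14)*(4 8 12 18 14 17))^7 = (4 8 12 10 11 17)(14 18)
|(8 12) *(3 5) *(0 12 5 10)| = |(0 12 8 5 3 10)| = 6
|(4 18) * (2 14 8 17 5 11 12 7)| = |(2 14 8 17 5 11 12 7)(4 18)| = 8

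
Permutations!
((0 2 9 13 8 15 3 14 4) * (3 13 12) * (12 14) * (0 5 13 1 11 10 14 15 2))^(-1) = (1 15 9 2 8 13 5 4 14 10 11)(3 12)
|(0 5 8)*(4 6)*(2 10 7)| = 6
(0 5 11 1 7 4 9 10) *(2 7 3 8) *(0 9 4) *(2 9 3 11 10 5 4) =(0 4 2 7)(1 11)(3 8 9 5 10) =[4, 11, 7, 8, 2, 10, 6, 0, 9, 5, 3, 1]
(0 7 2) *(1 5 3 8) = (0 7 2)(1 5 3 8) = [7, 5, 0, 8, 4, 3, 6, 2, 1]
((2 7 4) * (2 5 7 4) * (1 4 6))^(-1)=((1 4 5 7 2 6))^(-1)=(1 6 2 7 5 4)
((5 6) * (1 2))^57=(1 2)(5 6)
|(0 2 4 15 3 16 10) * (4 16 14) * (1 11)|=|(0 2 16 10)(1 11)(3 14 4 15)|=4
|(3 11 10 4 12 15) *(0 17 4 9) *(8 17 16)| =|(0 16 8 17 4 12 15 3 11 10 9)| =11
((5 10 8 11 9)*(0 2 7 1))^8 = (5 11 10 9 8)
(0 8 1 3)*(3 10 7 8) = [3, 10, 2, 0, 4, 5, 6, 8, 1, 9, 7] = (0 3)(1 10 7 8)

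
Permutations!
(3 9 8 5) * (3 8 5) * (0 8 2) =(0 8 3 9 5 2) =[8, 1, 0, 9, 4, 2, 6, 7, 3, 5]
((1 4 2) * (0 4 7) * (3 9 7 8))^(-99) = ((0 4 2 1 8 3 9 7))^(-99) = (0 3 2 7 8 4 9 1)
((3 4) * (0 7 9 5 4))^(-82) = ((0 7 9 5 4 3))^(-82) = (0 9 4)(3 7 5)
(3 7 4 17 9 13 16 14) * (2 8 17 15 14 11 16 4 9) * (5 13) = (2 8 17)(3 7 9 5 13 4 15 14)(11 16) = [0, 1, 8, 7, 15, 13, 6, 9, 17, 5, 10, 16, 12, 4, 3, 14, 11, 2]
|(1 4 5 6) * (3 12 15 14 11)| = 20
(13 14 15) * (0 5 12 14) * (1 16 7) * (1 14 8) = [5, 16, 2, 3, 4, 12, 6, 14, 1, 9, 10, 11, 8, 0, 15, 13, 7] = (0 5 12 8 1 16 7 14 15 13)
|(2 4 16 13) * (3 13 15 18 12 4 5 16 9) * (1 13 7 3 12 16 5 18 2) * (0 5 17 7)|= 60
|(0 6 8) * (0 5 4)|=|(0 6 8 5 4)|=5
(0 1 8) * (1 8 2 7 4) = (0 8)(1 2 7 4) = [8, 2, 7, 3, 1, 5, 6, 4, 0]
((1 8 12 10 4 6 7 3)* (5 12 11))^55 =((1 8 11 5 12 10 4 6 7 3))^55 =(1 10)(3 12)(4 8)(5 7)(6 11)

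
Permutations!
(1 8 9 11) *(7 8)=(1 7 8 9 11)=[0, 7, 2, 3, 4, 5, 6, 8, 9, 11, 10, 1]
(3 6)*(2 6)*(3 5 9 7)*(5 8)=(2 6 8 5 9 7 3)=[0, 1, 6, 2, 4, 9, 8, 3, 5, 7]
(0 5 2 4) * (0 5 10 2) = (0 10 2 4 5) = [10, 1, 4, 3, 5, 0, 6, 7, 8, 9, 2]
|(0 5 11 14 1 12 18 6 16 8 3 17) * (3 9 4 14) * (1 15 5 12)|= |(0 12 18 6 16 8 9 4 14 15 5 11 3 17)|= 14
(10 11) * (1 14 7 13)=(1 14 7 13)(10 11)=[0, 14, 2, 3, 4, 5, 6, 13, 8, 9, 11, 10, 12, 1, 7]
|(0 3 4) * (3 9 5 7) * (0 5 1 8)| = 4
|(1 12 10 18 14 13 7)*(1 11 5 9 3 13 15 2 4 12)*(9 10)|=|(2 4 12 9 3 13 7 11 5 10 18 14 15)|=13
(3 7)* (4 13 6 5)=(3 7)(4 13 6 5)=[0, 1, 2, 7, 13, 4, 5, 3, 8, 9, 10, 11, 12, 6]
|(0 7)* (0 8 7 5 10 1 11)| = 10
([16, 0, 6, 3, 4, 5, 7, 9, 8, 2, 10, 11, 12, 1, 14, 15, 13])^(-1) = [1, 13, 9, 3, 4, 5, 2, 6, 8, 7, 10, 11, 12, 16, 14, 15, 0]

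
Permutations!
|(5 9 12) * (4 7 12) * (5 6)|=6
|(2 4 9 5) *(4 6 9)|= |(2 6 9 5)|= 4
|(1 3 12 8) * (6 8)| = 5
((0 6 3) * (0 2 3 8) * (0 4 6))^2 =(4 8 6)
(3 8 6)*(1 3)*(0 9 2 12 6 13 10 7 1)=(0 9 2 12 6)(1 3 8 13 10 7)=[9, 3, 12, 8, 4, 5, 0, 1, 13, 2, 7, 11, 6, 10]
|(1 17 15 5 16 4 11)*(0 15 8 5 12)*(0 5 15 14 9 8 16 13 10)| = 45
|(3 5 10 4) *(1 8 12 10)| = |(1 8 12 10 4 3 5)| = 7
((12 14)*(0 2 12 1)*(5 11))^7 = ((0 2 12 14 1)(5 11))^7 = (0 12 1 2 14)(5 11)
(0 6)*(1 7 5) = (0 6)(1 7 5) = [6, 7, 2, 3, 4, 1, 0, 5]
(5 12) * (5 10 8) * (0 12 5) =(0 12 10 8) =[12, 1, 2, 3, 4, 5, 6, 7, 0, 9, 8, 11, 10]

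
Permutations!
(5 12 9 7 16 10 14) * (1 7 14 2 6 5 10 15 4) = (1 7 16 15 4)(2 6 5 12 9 14 10) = [0, 7, 6, 3, 1, 12, 5, 16, 8, 14, 2, 11, 9, 13, 10, 4, 15]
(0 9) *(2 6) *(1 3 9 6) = [6, 3, 1, 9, 4, 5, 2, 7, 8, 0] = (0 6 2 1 3 9)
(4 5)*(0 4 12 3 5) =(0 4)(3 5 12) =[4, 1, 2, 5, 0, 12, 6, 7, 8, 9, 10, 11, 3]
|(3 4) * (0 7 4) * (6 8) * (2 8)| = |(0 7 4 3)(2 8 6)| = 12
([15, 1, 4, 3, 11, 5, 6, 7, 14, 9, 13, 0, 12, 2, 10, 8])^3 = (0 14 2)(4 15 10)(8 13 11)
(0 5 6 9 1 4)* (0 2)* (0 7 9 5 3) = (0 3)(1 4 2 7 9)(5 6) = [3, 4, 7, 0, 2, 6, 5, 9, 8, 1]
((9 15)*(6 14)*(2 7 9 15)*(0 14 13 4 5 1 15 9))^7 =(0 15 13 7 1 6 2 5 14 9 4) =((0 14 6 13 4 5 1 15 9 2 7))^7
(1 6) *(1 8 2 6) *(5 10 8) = (2 6 5 10 8) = [0, 1, 6, 3, 4, 10, 5, 7, 2, 9, 8]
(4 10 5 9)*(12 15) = [0, 1, 2, 3, 10, 9, 6, 7, 8, 4, 5, 11, 15, 13, 14, 12] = (4 10 5 9)(12 15)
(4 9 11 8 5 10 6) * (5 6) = (4 9 11 8 6)(5 10) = [0, 1, 2, 3, 9, 10, 4, 7, 6, 11, 5, 8]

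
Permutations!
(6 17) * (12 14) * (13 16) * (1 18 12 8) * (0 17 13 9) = (0 17 6 13 16 9)(1 18 12 14 8) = [17, 18, 2, 3, 4, 5, 13, 7, 1, 0, 10, 11, 14, 16, 8, 15, 9, 6, 12]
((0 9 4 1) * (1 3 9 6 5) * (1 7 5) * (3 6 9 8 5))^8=((0 9 4 6 1)(3 8 5 7))^8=(0 6 9 1 4)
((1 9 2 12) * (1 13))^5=((1 9 2 12 13))^5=(13)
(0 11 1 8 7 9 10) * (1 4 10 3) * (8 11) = (0 8 7 9 3 1 11 4 10) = [8, 11, 2, 1, 10, 5, 6, 9, 7, 3, 0, 4]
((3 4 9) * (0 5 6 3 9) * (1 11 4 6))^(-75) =(11)(3 6)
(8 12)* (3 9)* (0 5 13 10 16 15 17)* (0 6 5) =(3 9)(5 13 10 16 15 17 6)(8 12) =[0, 1, 2, 9, 4, 13, 5, 7, 12, 3, 16, 11, 8, 10, 14, 17, 15, 6]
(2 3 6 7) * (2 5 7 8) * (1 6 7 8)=(1 6)(2 3 7 5 8)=[0, 6, 3, 7, 4, 8, 1, 5, 2]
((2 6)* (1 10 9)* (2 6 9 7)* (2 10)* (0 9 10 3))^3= (0 2 3 1 7 9 10)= ((0 9 1 2 10 7 3))^3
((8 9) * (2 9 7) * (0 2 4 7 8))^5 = ((0 2 9)(4 7))^5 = (0 9 2)(4 7)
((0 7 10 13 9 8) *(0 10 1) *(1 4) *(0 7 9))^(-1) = ((0 9 8 10 13)(1 7 4))^(-1) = (0 13 10 8 9)(1 4 7)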